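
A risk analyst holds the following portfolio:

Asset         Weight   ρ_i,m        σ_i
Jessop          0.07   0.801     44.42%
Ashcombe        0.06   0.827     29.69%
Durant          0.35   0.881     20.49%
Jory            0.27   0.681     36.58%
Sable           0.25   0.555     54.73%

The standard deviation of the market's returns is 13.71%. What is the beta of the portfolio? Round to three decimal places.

β_Jessop = 0.801 × 44.42% / 13.71% = 2.5952
β_Ashcombe = 0.827 × 29.69% / 13.71% = 1.7909
β_Durant = 0.881 × 20.49% / 13.71% = 1.3167
β_Jory = 0.681 × 36.58% / 13.71% = 1.8170
β_Sable = 0.555 × 54.73% / 13.71% = 2.2155
β_P = Σ w_i β_i = 0.07×2.5952 + 0.06×1.7909 + 0.35×1.3167 + 0.27×1.8170 + 0.25×2.2155 = 1.7944

1.794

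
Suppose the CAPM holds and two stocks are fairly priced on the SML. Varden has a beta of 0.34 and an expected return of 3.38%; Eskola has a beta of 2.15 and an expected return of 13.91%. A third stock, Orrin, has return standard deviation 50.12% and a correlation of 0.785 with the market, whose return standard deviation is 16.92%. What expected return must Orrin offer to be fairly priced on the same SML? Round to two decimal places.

14.93%

MRP = (13.91% − 3.38%) / (2.15 − 0.34) = 5.8177%
R_f = 3.38% − 0.34 × 5.8177% = 1.4020%
β_Orrin = ρ·σ_i/σ_m = 0.785 × 50.12 / 16.92 = 2.3253
E(R_Orrin) = R_f + β × MRP = 1.4020% + 2.3253 × 5.8177% = 14.93%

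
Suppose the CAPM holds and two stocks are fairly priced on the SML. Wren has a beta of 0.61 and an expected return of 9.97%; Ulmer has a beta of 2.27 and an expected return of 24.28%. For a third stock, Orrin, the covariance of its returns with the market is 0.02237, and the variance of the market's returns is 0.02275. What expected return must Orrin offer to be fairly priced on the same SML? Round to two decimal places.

MRP = (24.28% − 9.97%) / (2.27 − 0.61) = 8.6205%
R_f = 9.97% − 0.61 × 8.6205% = 4.7115%
β_Orrin = Cov / Var(R_m) = 0.02237 / 0.02275 = 0.9833
E(R_Orrin) = R_f + β × MRP = 4.7115% + 0.9833 × 8.6205% = 13.19%

13.19%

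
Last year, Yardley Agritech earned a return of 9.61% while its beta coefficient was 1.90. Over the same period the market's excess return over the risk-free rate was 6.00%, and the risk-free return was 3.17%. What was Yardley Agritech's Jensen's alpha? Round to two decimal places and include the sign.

-4.96%

CAPM benchmark = R_f + β(R_m − R_f) = 3.17% + 1.90 × 6.00% = 14.5700%
α = actual − benchmark = 9.61% − 14.5700% = -4.96%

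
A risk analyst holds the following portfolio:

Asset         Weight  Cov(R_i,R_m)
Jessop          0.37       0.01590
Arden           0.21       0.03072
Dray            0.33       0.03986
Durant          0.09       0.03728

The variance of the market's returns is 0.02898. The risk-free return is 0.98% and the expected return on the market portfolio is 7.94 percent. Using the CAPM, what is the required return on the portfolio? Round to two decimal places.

7.91%

β_Jessop = 0.01590 / 0.02898 = 0.5487
β_Arden = 0.03072 / 0.02898 = 1.0600
β_Dray = 0.03986 / 0.02898 = 1.3754
β_Durant = 0.03728 / 0.02898 = 1.2864
β_P = Σ w_i β_i = 0.37×0.5487 + 0.21×1.0600 + 0.33×1.3754 + 0.09×1.2864 = 0.9953
MRP = 7.94% − 0.98% = 6.96%
E(R_P) = R_f + β_P × MRP = 0.98% + 0.9953 × 6.96% = 7.91%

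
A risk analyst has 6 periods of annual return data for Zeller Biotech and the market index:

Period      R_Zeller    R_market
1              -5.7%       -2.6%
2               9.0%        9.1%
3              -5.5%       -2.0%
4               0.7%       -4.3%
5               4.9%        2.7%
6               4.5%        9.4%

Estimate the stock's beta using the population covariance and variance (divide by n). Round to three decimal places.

0.789

Mean R_i = (-5.7 + 9.0 − 5.5 + 0.7 + 4.9 + 4.5) / 6 = 1.3167%
Mean R_m = (-2.6 + 9.1 − 2.0 − 4.3 + 2.7 + 9.4) / 6 = 2.0500%
Σ(R_i − R̄_i)(R_m − R̄_m) = 144.0450  ⇒  Cov = 144.0450 / 6 = 24.0075
Σ(R_m − R̄_m)² = 182.4950  ⇒  Var(R_m) = 182.4950 / 6 = 30.4158
β = Cov / Var(R_m) = 24.0075 / 30.4158 = 0.7893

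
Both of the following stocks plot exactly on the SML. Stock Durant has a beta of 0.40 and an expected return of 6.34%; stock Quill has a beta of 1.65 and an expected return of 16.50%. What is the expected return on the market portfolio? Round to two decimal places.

Both satisfy E(R) = R_f + β·MRP, so the slope of the SML is
MRP = (16.50% − 6.34%) / (1.65 − 0.40) = 10.16% / 1.25 = 8.1280%
R_f = E(R_Durant) − β_Durant·MRP = 6.34% − 0.40 × 8.1280% = 3.0888%
E(R_m) = R_f + MRP = 3.0888% + 8.1280% = 11.22%

11.22%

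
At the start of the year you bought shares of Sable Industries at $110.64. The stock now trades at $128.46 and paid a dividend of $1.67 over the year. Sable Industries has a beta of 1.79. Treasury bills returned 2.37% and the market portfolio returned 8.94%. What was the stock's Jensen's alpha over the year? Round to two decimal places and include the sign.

+3.49%

Realised HPR = (P1 + D1 − P0) / P0 = (128.46 + 1.67 − 110.64) / 110.64 = 19.49 / 110.64 = 17.6157%
MRP = 8.94% − 2.37% = 6.57%
CAPM required = R_f + β·MRP = 2.37% + 1.79 × 6.57% = 14.1303%
α = realised − required = 17.6157% − 14.1303% = +3.49%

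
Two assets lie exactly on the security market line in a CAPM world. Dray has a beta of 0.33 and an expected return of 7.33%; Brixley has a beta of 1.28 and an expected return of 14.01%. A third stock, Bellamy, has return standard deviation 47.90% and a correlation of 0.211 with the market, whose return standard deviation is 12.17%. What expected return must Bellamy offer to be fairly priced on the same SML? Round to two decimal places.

MRP = (14.01% − 7.33%) / (1.28 − 0.33) = 7.0316%
R_f = 7.33% − 0.33 × 7.0316% = 5.0096%
β_Bellamy = ρ·σ_i/σ_m = 0.211 × 47.90 / 12.17 = 0.8305
E(R_Bellamy) = R_f + β × MRP = 5.0096% + 0.8305 × 7.0316% = 10.85%

10.85%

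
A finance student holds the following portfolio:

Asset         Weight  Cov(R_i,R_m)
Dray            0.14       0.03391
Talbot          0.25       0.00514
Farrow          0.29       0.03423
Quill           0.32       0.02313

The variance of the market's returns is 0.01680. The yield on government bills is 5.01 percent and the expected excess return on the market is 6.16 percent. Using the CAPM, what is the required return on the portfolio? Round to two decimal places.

13.58%

β_Dray = 0.03391 / 0.01680 = 2.0185
β_Talbot = 0.00514 / 0.01680 = 0.3060
β_Farrow = 0.03423 / 0.01680 = 2.0375
β_Quill = 0.02313 / 0.01680 = 1.3768
β_P = Σ w_i β_i = 0.14×2.0185 + 0.25×0.3060 + 0.29×2.0375 + 0.32×1.3768 = 1.3905
E(R_P) = R_f + β_P × MRP = 5.01% + 1.3905 × 6.16% = 13.58%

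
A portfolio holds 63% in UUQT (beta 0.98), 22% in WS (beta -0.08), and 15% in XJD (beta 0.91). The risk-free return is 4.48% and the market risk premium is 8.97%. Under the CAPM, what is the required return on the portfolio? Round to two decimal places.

11.08%

β_P = Σ w_i β_i = 0.63×0.98 + 0.22×-0.08 + 0.15×0.91 = 0.7363
E(R_P) = R_f + β_P × MRP = 4.48% + 0.7363 × 8.97% = 11.08%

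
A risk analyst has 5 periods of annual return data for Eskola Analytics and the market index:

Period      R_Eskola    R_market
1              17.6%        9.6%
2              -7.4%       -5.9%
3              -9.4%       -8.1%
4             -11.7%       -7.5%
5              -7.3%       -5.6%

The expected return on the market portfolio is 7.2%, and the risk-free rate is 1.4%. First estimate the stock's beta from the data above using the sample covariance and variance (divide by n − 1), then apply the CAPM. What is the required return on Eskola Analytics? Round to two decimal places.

10.77%

Mean R_i = (17.6 − 7.4 − 9.4 − 11.7 − 7.3) / 5 = -3.6400%
Mean R_m = (9.6 − 5.9 − 8.1 − 7.5 − 5.6) / 5 = -3.5000%
Σ(R_i − R̄_i)(R_m − R̄_m) = 353.6900  ⇒  Cov = 353.6900 / 4 = 88.4225
Σ(R_m − R̄_m)² = 218.9400  ⇒  Var(R_m) = 218.9400 / 4 = 54.7350
β = Cov / Var(R_m) = 88.4225 / 54.7350 = 1.6155
MRP = 7.2% − 1.4% = 5.80%
E(R) = R_f + β × MRP = 1.4% + 1.6155 × 5.8% = 10.77%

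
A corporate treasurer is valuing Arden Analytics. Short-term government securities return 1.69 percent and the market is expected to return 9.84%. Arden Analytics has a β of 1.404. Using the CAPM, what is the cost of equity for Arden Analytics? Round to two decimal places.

13.13%

Market risk premium = E(R_m) − R_f = 9.84% − 1.69% = 8.15%
E(R) = R_f + β × MRP = 1.69% + 1.404 × 8.15% = 13.13%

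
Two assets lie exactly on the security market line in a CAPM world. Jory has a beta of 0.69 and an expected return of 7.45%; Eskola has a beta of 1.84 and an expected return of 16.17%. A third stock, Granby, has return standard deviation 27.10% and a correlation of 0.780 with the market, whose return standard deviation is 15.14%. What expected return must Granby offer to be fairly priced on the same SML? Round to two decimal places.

12.80%

MRP = (16.17% − 7.45%) / (1.84 − 0.69) = 7.5826%
R_f = 7.45% − 0.69 × 7.5826% = 2.2180%
β_Granby = ρ·σ_i/σ_m = 0.780 × 27.10 / 15.14 = 1.3962
E(R_Granby) = R_f + β × MRP = 2.2180% + 1.3962 × 7.5826% = 12.80%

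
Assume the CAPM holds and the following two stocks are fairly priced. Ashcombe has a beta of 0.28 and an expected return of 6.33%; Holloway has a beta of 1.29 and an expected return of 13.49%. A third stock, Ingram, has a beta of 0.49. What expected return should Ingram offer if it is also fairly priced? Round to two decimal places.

7.82%

MRP (SML slope) = (13.49% − 6.33%) / (1.29 − 0.28) = 7.16% / 1.01 = 7.0891%
R_f (intercept) = 6.33% − 0.28 × 7.0891% = 4.3451%
E(R_Ingram) = R_f + β × MRP = 4.3451% + 0.49 × 7.0891% = 7.82%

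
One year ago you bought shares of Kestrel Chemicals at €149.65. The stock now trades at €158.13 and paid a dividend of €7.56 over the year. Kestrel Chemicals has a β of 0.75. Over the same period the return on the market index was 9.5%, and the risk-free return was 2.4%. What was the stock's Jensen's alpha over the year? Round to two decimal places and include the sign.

+2.99%

Realised HPR = (P1 + D1 − P0) / P0 = (158.13 + 7.56 − 149.65) / 149.65 = 16.04 / 149.65 = 10.7183%
MRP = 9.5% − 2.4% = 7.10%
CAPM required = R_f + β·MRP = 2.4% + 0.75 × 7.1% = 7.7250%
α = realised − required = 10.7183% − 7.7250% = +2.99%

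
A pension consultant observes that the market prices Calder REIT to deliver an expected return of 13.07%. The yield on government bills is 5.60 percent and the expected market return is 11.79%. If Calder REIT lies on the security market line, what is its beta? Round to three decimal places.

1.207

MRP = 11.79% − 5.60% = 6.19%
β = (E(R) − R_f) / MRP = (13.07% − 5.60%) / 6.19% = 7.47% / 6.19% = 1.207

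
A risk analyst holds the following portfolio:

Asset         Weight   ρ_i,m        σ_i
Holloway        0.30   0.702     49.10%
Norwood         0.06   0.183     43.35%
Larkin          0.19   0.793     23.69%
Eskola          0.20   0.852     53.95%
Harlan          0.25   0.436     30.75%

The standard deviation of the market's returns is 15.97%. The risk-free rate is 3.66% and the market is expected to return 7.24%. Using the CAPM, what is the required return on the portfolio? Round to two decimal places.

9.70%

β_Holloway = 0.702 × 49.10% / 15.97% = 2.1583
β_Norwood = 0.183 × 43.35% / 15.97% = 0.4967
β_Larkin = 0.793 × 23.69% / 15.97% = 1.1763
β_Eskola = 0.852 × 53.95% / 15.97% = 2.8782
β_Harlan = 0.436 × 30.75% / 15.97% = 0.8395
β_P = Σ w_i β_i = 0.30×2.1583 + 0.06×0.4967 + 0.19×1.1763 + 0.20×2.8782 + 0.25×0.8395 = 1.6863
MRP = 7.24% − 3.66% = 3.58%
E(R_P) = R_f + β_P × MRP = 3.66% + 1.6863 × 3.58% = 9.70%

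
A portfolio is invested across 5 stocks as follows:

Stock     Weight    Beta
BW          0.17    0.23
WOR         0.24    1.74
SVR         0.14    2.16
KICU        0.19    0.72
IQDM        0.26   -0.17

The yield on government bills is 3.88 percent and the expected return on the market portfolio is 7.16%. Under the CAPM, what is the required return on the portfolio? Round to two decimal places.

β_P = Σ w_i β_i = 0.17×0.23 + 0.24×1.74 + 0.14×2.16 + 0.19×0.72 + 0.26×-0.17 = 0.8517
MRP = 7.16% − 3.88% = 3.28%
E(R_P) = R_f + β_P × MRP = 3.88% + 0.8517 × 3.28% = 6.67%

6.67%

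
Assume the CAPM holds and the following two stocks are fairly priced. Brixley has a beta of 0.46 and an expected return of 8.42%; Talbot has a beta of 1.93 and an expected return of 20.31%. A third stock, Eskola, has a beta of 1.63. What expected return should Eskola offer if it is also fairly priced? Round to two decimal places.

17.88%

MRP (SML slope) = (20.31% − 8.42%) / (1.93 − 0.46) = 11.89% / 1.47 = 8.0884%
R_f (intercept) = 8.42% − 0.46 × 8.0884% = 4.6993%
E(R_Eskola) = R_f + β × MRP = 4.6993% + 1.63 × 8.0884% = 17.88%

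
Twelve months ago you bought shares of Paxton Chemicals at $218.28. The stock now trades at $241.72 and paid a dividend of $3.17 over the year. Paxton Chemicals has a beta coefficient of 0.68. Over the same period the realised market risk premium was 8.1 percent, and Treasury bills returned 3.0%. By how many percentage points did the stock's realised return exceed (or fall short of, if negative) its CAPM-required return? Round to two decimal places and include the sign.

Realised HPR = (P1 + D1 − P0) / P0 = (241.72 + 3.17 − 218.28) / 218.28 = 26.61 / 218.28 = 12.1908%
CAPM required = R_f + β·MRP = 3.0% + 0.68 × 8.1% = 8.5080%
α = realised − required = 12.1908% − 8.5080% = +3.68%

+3.68%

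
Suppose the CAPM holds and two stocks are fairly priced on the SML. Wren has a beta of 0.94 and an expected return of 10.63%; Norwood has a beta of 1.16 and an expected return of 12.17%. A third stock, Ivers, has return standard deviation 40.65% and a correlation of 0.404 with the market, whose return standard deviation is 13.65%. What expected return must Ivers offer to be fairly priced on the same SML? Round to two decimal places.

MRP = (12.17% − 10.63%) / (1.16 − 0.94) = 7.0000%
R_f = 10.63% − 0.94 × 7.0000% = 4.0500%
β_Ivers = ρ·σ_i/σ_m = 0.404 × 40.65 / 13.65 = 1.2031
E(R_Ivers) = R_f + β × MRP = 4.0500% + 1.2031 × 7.0000% = 12.47%

12.47%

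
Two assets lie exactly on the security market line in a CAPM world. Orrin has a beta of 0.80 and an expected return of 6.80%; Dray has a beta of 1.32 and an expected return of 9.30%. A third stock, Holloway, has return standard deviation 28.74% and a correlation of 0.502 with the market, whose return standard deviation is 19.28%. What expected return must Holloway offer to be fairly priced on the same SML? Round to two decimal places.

MRP = (9.30% − 6.80%) / (1.32 − 0.80) = 4.8077%
R_f = 6.80% − 0.80 × 4.8077% = 2.9538%
β_Holloway = ρ·σ_i/σ_m = 0.502 × 28.74 / 19.28 = 0.7483
E(R_Holloway) = R_f + β × MRP = 2.9538% + 0.7483 × 4.8077% = 6.55%

6.55%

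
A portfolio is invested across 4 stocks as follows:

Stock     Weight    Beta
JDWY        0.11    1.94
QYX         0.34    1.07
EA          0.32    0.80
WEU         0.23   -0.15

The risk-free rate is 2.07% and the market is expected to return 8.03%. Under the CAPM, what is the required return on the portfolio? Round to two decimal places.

6.83%

β_P = Σ w_i β_i = 0.11×1.94 + 0.34×1.07 + 0.32×0.80 + 0.23×-0.15 = 0.7987
MRP = 8.03% − 2.07% = 5.96%
E(R_P) = R_f + β_P × MRP = 2.07% + 0.7987 × 5.96% = 6.83%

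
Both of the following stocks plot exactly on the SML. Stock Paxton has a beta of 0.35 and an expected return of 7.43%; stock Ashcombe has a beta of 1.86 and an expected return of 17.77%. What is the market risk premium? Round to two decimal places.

Both satisfy E(R) = R_f + β·MRP, so the slope of the SML is
MRP = (17.77% − 7.43%) / (1.86 − 0.35) = 10.34% / 1.51 = 6.8477%

6.85%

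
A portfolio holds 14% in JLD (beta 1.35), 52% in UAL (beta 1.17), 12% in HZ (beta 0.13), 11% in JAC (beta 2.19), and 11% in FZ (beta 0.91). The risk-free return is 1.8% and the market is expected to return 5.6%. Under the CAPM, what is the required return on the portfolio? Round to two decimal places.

β_P = Σ w_i β_i = 0.14×1.35 + 0.52×1.17 + 0.12×0.13 + 0.11×2.19 + 0.11×0.91 = 1.1540
MRP = 5.6% − 1.8% = 3.80%
E(R_P) = R_f + β_P × MRP = 1.8% + 1.1540 × 3.8% = 6.19%

6.19%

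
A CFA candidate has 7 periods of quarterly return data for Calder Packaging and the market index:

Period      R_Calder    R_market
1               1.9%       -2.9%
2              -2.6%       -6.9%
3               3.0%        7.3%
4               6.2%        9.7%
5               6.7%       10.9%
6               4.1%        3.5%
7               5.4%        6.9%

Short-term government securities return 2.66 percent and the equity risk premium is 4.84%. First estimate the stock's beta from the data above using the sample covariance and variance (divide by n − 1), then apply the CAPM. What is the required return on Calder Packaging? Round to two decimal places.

Mean R_i = (1.9 − 2.6 + 3.0 + 6.2 + 6.7 + 4.1 + 5.4) / 7 = 3.5286%
Mean R_m = (-2.9 − 6.9 + 7.3 + 9.7 + 10.9 + 3.5 + 6.9) / 7 = 4.0714%
Σ(R_i − R̄_i)(R_m − R̄_m) = 118.5457  ⇒  Cov = 118.5457 / 6 = 19.7576
Σ(R_m − R̄_m)² = 266.0343  ⇒  Var(R_m) = 266.0343 / 6 = 44.3391
β = Cov / Var(R_m) = 19.7576 / 44.3391 = 0.4456
E(R) = R_f + β × MRP = 2.66% + 0.4456 × 4.84% = 4.82%

4.82%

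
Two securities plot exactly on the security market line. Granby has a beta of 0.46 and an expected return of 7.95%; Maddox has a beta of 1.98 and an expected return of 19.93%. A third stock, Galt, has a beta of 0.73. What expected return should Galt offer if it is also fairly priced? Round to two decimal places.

10.08%

MRP (SML slope) = (19.93% − 7.95%) / (1.98 − 0.46) = 11.98% / 1.52 = 7.8816%
R_f (intercept) = 7.95% − 0.46 × 7.8816% = 4.3245%
E(R_Galt) = R_f + β × MRP = 4.3245% + 0.73 × 7.8816% = 10.08%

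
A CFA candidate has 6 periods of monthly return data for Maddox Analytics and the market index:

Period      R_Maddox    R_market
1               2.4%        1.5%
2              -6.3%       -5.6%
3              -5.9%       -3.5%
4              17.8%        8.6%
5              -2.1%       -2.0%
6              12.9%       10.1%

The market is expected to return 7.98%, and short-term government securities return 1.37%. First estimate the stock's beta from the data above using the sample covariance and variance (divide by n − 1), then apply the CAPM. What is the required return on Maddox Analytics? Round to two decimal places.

11.30%

Mean R_i = (2.4 − 6.3 − 5.9 + 17.8 − 2.1 + 12.9) / 6 = 3.1333%
Mean R_m = (1.5 − 5.6 − 3.5 + 8.6 − 2.0 + 10.1) / 6 = 1.5167%
Σ(R_i − R̄_i)(R_m − R̄_m) = 318.5867  ⇒  Cov = 318.5867 / 5 = 63.7173
Σ(R_m − R̄_m)² = 212.0283  ⇒  Var(R_m) = 212.0283 / 5 = 42.4057
β = Cov / Var(R_m) = 63.7173 / 42.4057 = 1.5026
MRP = 7.98% − 1.37% = 6.61%
E(R) = R_f + β × MRP = 1.37% + 1.5026 × 6.61% = 11.30%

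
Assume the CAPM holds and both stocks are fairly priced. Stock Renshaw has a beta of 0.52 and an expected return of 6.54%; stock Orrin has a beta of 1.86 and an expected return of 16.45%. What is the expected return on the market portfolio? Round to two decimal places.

10.09%

Both satisfy E(R) = R_f + β·MRP, so the slope of the SML is
MRP = (16.45% − 6.54%) / (1.86 − 0.52) = 9.91% / 1.34 = 7.3955%
R_f = E(R_Renshaw) − β_Renshaw·MRP = 6.54% − 0.52 × 7.3955% = 2.6943%
E(R_m) = R_f + MRP = 2.6943% + 7.3955% = 10.09%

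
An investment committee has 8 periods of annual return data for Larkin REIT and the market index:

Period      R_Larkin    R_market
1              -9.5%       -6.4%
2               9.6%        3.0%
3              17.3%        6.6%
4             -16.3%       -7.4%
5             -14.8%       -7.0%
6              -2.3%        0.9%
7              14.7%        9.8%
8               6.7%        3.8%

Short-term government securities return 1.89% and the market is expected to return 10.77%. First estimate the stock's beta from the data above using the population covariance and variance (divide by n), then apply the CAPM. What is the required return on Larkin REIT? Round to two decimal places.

19.04%

Mean R_i = (-9.5 + 9.6 + 17.3 − 16.3 − 14.8 − 2.3 + 14.7 + 6.7) / 8 = 0.6750%
Mean R_m = (-6.4 + 3.0 + 6.6 − 7.4 − 7.0 + 0.9 + 9.8 + 3.8) / 8 = 0.4125%
Σ(R_i − R̄_i)(R_m − R̄_m) = 593.2225  ⇒  Cov = 593.2225 / 8 = 74.1528
Σ(R_m − R̄_m)² = 307.2088  ⇒  Var(R_m) = 307.2088 / 8 = 38.4011
β = Cov / Var(R_m) = 74.1528 / 38.4011 = 1.9310
MRP = 10.77% − 1.89% = 8.88%
E(R) = R_f + β × MRP = 1.89% + 1.9310 × 8.88% = 19.04%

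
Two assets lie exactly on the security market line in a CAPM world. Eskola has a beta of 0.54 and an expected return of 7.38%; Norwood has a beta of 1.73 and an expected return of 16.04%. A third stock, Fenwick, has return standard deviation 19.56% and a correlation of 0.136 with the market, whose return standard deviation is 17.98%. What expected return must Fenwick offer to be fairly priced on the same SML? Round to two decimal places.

MRP = (16.04% − 7.38%) / (1.73 − 0.54) = 7.2773%
R_f = 7.38% − 0.54 × 7.2773% = 3.4503%
β_Fenwick = ρ·σ_i/σ_m = 0.136 × 19.56 / 17.98 = 0.1480
E(R_Fenwick) = R_f + β × MRP = 3.4503% + 0.1480 × 7.2773% = 4.53%

4.53%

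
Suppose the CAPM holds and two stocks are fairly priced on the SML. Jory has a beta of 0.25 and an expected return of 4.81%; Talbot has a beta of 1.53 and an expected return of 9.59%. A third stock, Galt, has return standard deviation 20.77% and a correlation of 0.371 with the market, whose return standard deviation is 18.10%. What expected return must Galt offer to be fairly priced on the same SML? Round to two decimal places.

MRP = (9.59% − 4.81%) / (1.53 − 0.25) = 3.7344%
R_f = 4.81% − 0.25 × 3.7344% = 3.8764%
β_Galt = ρ·σ_i/σ_m = 0.371 × 20.77 / 18.10 = 0.4257
E(R_Galt) = R_f + β × MRP = 3.8764% + 0.4257 × 3.7344% = 5.47%

5.47%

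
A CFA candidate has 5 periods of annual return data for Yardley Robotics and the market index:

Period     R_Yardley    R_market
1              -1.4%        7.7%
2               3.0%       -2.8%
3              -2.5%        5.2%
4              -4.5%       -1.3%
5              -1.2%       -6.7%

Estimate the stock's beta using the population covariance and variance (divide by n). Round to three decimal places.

Mean R_i = (-1.4 + 3.0 − 2.5 − 4.5 − 1.2) / 5 = -1.3200%
Mean R_m = (7.7 − 2.8 + 5.2 − 1.3 − 6.7) / 5 = 0.4200%
Σ(R_i − R̄_i)(R_m − R̄_m) = -15.5180  ⇒  Cov = -15.5180 / 5 = -3.1036
Σ(R_m − R̄_m)² = 139.8680  ⇒  Var(R_m) = 139.8680 / 5 = 27.9736
β = Cov / Var(R_m) = -3.1036 / 27.9736 = -0.1109

-0.111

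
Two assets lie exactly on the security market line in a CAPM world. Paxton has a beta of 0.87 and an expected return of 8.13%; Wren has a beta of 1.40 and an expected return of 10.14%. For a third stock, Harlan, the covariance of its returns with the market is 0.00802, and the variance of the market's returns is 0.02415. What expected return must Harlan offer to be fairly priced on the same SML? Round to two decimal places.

6.09%

MRP = (10.14% − 8.13%) / (1.40 − 0.87) = 3.7925%
R_f = 8.13% − 0.87 × 3.7925% = 4.8305%
β_Harlan = Cov / Var(R_m) = 0.00802 / 0.02415 = 0.3321
E(R_Harlan) = R_f + β × MRP = 4.8305% + 0.3321 × 3.7925% = 6.09%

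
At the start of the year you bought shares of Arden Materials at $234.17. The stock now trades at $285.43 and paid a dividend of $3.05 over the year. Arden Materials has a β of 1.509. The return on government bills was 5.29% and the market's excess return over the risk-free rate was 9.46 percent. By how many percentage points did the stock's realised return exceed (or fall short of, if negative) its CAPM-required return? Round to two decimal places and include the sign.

Realised HPR = (P1 + D1 − P0) / P0 = (285.43 + 3.05 − 234.17) / 234.17 = 54.31 / 234.17 = 23.1926%
CAPM required = R_f + β·MRP = 5.29% + 1.509 × 9.46% = 19.56514%
α = realised − required = 23.1926% − 19.56514% = +3.63%

+3.63%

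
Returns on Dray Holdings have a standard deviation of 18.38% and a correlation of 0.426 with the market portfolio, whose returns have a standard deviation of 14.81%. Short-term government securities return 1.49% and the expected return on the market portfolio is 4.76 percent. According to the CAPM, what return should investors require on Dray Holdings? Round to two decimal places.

3.22%

β = ρ × σ_i / σ_m = 0.426 × 18.38% / 14.81% = 0.5287
MRP = 4.76% − 1.49% = 3.27%
E(R) = 1.49% + 0.5287 × 3.27% = 3.22%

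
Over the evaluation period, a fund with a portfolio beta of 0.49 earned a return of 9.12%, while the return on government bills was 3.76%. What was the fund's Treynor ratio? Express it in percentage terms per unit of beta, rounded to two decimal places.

Treynor = (R_P − R_f) / β_P = (9.12% − 3.76%) / 0.4900 = 5.36% / 0.4900 = 10.94%

10.94%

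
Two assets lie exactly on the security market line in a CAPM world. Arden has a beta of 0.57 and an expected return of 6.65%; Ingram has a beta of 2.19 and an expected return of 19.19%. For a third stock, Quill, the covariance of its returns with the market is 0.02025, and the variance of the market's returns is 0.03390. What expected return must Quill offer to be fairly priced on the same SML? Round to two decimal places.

MRP = (19.19% − 6.65%) / (2.19 − 0.57) = 7.7407%
R_f = 6.65% − 0.57 × 7.7407% = 2.2378%
β_Quill = Cov / Var(R_m) = 0.02025 / 0.03390 = 0.5973
E(R_Quill) = R_f + β × MRP = 2.2378% + 0.5973 × 7.7407% = 6.86%

6.86%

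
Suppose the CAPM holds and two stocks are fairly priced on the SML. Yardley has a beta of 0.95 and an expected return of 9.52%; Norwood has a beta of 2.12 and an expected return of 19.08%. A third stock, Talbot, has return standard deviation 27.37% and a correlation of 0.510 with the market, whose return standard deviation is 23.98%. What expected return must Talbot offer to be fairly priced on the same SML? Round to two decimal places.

6.51%

MRP = (19.08% − 9.52%) / (2.12 − 0.95) = 8.1709%
R_f = 9.52% − 0.95 × 8.1709% = 1.7576%
β_Talbot = ρ·σ_i/σ_m = 0.510 × 27.37 / 23.98 = 0.5821
E(R_Talbot) = R_f + β × MRP = 1.7576% + 0.5821 × 8.1709% = 6.51%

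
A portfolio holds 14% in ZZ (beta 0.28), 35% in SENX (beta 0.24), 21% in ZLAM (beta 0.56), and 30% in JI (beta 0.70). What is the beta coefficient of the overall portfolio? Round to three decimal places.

0.451

β_P = Σ w_i β_i = 0.14×0.28 + 0.35×0.24 + 0.21×0.56 + 0.30×0.70 = 0.4508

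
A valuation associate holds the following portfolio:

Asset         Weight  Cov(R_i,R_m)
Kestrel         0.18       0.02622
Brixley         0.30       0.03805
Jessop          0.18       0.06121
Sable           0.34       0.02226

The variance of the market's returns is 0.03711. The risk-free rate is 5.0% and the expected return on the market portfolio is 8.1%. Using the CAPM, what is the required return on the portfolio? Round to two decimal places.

7.90%

β_Kestrel = 0.02622 / 0.03711 = 0.7065
β_Brixley = 0.03805 / 0.03711 = 1.0253
β_Jessop = 0.06121 / 0.03711 = 1.6494
β_Sable = 0.02226 / 0.03711 = 0.5998
β_P = Σ w_i β_i = 0.18×0.7065 + 0.30×1.0253 + 0.18×1.6494 + 0.34×0.5998 = 0.9356
MRP = 8.1% − 5.0% = 3.10%
E(R_P) = R_f + β_P × MRP = 5.0% + 0.9356 × 3.1% = 7.90%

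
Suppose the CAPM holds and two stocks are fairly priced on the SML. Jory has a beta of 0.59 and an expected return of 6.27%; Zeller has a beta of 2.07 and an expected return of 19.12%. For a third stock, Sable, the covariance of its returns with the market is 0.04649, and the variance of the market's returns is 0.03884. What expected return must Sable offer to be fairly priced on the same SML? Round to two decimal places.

MRP = (19.12% − 6.27%) / (2.07 − 0.59) = 8.6824%
R_f = 6.27% − 0.59 × 8.6824% = 1.1474%
β_Sable = Cov / Var(R_m) = 0.04649 / 0.03884 = 1.1970
E(R_Sable) = R_f + β × MRP = 1.1474% + 1.1970 × 8.6824% = 11.54%

11.54%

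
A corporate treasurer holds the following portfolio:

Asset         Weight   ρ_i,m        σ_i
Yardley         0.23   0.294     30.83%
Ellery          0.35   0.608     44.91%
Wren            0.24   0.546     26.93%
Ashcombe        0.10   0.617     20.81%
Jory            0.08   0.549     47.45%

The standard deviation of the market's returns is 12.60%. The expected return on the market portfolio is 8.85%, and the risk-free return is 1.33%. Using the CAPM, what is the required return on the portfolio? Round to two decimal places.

β_Yardley = 0.294 × 30.83% / 12.60% = 0.7194
β_Ellery = 0.608 × 44.91% / 12.60% = 2.1671
β_Wren = 0.546 × 26.93% / 12.60% = 1.1670
β_Ashcombe = 0.617 × 20.81% / 12.60% = 1.0190
β_Jory = 0.549 × 47.45% / 12.60% = 2.0675
β_P = Σ w_i β_i = 0.23×0.7194 + 0.35×2.1671 + 0.24×1.1670 + 0.10×1.0190 + 0.08×2.0675 = 1.4713
MRP = 8.85% − 1.33% = 7.52%
E(R_P) = R_f + β_P × MRP = 1.33% + 1.4713 × 7.52% = 12.39%

12.39%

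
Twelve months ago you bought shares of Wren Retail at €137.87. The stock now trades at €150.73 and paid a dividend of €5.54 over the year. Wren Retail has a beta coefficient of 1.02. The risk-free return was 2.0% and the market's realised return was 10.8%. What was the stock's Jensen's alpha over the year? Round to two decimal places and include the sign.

Realised HPR = (P1 + D1 − P0) / P0 = (150.73 + 5.54 − 137.87) / 137.87 = 18.40 / 137.87 = 13.3459%
MRP = 10.8% − 2.0% = 8.80%
CAPM required = R_f + β·MRP = 2.0% + 1.02 × 8.8% = 10.9760%
α = realised − required = 13.3459% − 10.9760% = +2.37%

+2.37%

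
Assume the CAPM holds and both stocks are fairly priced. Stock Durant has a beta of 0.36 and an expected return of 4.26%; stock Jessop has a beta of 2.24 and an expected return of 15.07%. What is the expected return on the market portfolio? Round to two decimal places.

Both satisfy E(R) = R_f + β·MRP, so the slope of the SML is
MRP = (15.07% − 4.26%) / (2.24 − 0.36) = 10.81% / 1.88 = 5.7500%
R_f = E(R_Durant) − β_Durant·MRP = 4.26% − 0.36 × 5.7500% = 2.1900%
E(R_m) = R_f + MRP = 2.1900% + 5.7500% = 7.94%

7.94%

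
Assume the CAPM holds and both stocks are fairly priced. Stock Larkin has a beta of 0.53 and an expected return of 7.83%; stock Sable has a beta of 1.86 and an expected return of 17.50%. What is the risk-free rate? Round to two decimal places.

3.98%

Both satisfy E(R) = R_f + β·MRP, so the slope of the SML is
MRP = (17.50% − 7.83%) / (1.86 − 0.53) = 9.67% / 1.33 = 7.2707%
R_f = E(R_Larkin) − β_Larkin·MRP = 7.83% − 0.53 × 7.2707% = 3.9765%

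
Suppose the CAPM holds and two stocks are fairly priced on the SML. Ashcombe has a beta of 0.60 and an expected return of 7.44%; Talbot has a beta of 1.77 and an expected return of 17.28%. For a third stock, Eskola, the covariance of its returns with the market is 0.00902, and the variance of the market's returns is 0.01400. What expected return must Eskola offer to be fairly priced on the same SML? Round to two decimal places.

7.81%

MRP = (17.28% − 7.44%) / (1.77 − 0.60) = 8.4103%
R_f = 7.44% − 0.60 × 8.4103% = 2.3938%
β_Eskola = Cov / Var(R_m) = 0.00902 / 0.01400 = 0.6443
E(R_Eskola) = R_f + β × MRP = 2.3938% + 0.6443 × 8.4103% = 7.81%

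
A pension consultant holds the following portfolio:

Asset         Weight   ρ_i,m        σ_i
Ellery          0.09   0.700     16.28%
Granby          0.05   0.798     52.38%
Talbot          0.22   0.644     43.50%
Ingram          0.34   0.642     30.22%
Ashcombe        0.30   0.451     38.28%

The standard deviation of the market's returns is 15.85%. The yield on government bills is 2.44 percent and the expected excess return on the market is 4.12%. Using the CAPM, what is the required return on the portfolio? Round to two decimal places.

7.91%

β_Ellery = 0.700 × 16.28% / 15.85% = 0.7190
β_Granby = 0.798 × 52.38% / 15.85% = 2.6372
β_Talbot = 0.644 × 43.50% / 15.85% = 1.7674
β_Ingram = 0.642 × 30.22% / 15.85% = 1.2241
β_Ashcombe = 0.451 × 38.28% / 15.85% = 1.0892
β_P = Σ w_i β_i = 0.09×0.7190 + 0.05×2.6372 + 0.22×1.7674 + 0.34×1.2241 + 0.30×1.0892 = 1.3284
E(R_P) = R_f + β_P × MRP = 2.44% + 1.3284 × 4.12% = 7.91%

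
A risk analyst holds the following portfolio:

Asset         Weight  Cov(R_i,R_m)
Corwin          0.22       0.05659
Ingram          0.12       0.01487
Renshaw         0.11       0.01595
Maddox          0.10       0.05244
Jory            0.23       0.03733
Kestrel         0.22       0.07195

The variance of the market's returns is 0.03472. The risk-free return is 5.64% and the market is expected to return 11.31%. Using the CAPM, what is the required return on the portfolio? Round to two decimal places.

13.09%

β_Corwin = 0.05659 / 0.03472 = 1.6299
β_Ingram = 0.01487 / 0.03472 = 0.4283
β_Renshaw = 0.01595 / 0.03472 = 0.4594
β_Maddox = 0.05244 / 0.03472 = 1.5104
β_Jory = 0.03733 / 0.03472 = 1.0752
β_Kestrel = 0.07195 / 0.03472 = 2.0723
β_P = Σ w_i β_i = 0.22×1.6299 + 0.12×0.4283 + 0.11×0.4594 + 0.10×1.5104 + 0.23×1.0752 + 0.22×2.0723 = 1.3148
MRP = 11.31% − 5.64% = 5.67%
E(R_P) = R_f + β_P × MRP = 5.64% + 1.3148 × 5.67% = 13.09%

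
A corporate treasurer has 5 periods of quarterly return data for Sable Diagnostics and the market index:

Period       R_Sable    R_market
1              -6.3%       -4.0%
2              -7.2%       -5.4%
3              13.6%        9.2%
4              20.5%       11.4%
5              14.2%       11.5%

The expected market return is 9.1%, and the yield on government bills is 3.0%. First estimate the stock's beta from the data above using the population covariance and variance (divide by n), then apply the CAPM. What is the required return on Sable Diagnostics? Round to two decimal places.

Mean R_i = (-6.3 − 7.2 + 13.6 + 20.5 + 14.2) / 5 = 6.9600%
Mean R_m = (-4.0 − 5.4 + 9.2 + 11.4 + 11.5) / 5 = 4.5400%
Σ(R_i − R̄_i)(R_m − R̄_m) = 428.2080  ⇒  Cov = 428.2080 / 5 = 85.6416
Σ(R_m − R̄_m)² = 288.9520  ⇒  Var(R_m) = 288.9520 / 5 = 57.7904
β = Cov / Var(R_m) = 85.6416 / 57.7904 = 1.4819
MRP = 9.1% − 3.0% = 6.10%
E(R) = R_f + β × MRP = 3.0% + 1.4819 × 6.1% = 12.04%

12.04%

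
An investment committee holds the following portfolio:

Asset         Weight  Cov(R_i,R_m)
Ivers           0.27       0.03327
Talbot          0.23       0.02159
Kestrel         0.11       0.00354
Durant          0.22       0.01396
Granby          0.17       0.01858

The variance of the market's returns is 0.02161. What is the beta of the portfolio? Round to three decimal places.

0.952

β_Ivers = 0.03327 / 0.02161 = 1.5396
β_Talbot = 0.02159 / 0.02161 = 0.9991
β_Kestrel = 0.00354 / 0.02161 = 0.1638
β_Durant = 0.01396 / 0.02161 = 0.6460
β_Granby = 0.01858 / 0.02161 = 0.8598
β_P = Σ w_i β_i = 0.27×1.5396 + 0.23×0.9991 + 0.11×0.1638 + 0.22×0.6460 + 0.17×0.8598 = 0.9518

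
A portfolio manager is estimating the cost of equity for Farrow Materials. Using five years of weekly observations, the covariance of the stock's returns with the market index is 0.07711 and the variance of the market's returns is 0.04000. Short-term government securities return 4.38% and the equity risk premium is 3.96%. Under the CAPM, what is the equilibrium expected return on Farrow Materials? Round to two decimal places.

12.01%

β = Cov(R_i, R_m) / Var(R_m) = 0.07711 / 0.04000 = 1.9278
E(R) = R_f + β × MRP = 4.38% + 1.9278 × 3.96% = 12.01%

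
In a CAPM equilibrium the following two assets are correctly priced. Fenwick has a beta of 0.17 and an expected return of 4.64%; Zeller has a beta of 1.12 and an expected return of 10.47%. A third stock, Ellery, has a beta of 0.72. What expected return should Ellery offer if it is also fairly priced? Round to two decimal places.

MRP (SML slope) = (10.47% − 4.64%) / (1.12 − 0.17) = 5.83% / 0.95 = 6.1368%
R_f (intercept) = 4.64% − 0.17 × 6.1368% = 3.5967%
E(R_Ellery) = R_f + β × MRP = 3.5967% + 0.72 × 6.1368% = 8.02%

8.02%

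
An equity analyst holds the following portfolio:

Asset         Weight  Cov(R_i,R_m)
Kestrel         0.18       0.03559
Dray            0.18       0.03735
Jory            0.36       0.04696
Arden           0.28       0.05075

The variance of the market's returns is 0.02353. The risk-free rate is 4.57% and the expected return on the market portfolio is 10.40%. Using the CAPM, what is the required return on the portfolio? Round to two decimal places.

β_Kestrel = 0.03559 / 0.02353 = 1.5125
β_Dray = 0.03735 / 0.02353 = 1.5873
β_Jory = 0.04696 / 0.02353 = 1.9958
β_Arden = 0.05075 / 0.02353 = 2.1568
β_P = Σ w_i β_i = 0.18×1.5125 + 0.18×1.5873 + 0.36×1.9958 + 0.28×2.1568 = 1.8804
MRP = 10.40% − 4.57% = 5.83%
E(R_P) = R_f + β_P × MRP = 4.57% + 1.8804 × 5.83% = 15.53%

15.53%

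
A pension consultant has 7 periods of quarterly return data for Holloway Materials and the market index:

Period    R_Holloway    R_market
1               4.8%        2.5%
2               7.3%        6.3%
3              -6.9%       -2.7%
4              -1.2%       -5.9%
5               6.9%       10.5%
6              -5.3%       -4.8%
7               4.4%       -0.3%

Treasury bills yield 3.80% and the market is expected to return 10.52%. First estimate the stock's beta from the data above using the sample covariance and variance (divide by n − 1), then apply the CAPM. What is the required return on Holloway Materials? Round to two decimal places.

9.14%

Mean R_i = (4.8 + 7.3 − 6.9 − 1.2 + 6.9 − 5.3 + 4.4) / 7 = 1.4286%
Mean R_m = (2.5 + 6.3 − 2.7 − 5.9 + 10.5 − 4.8 − 0.3) / 7 = 0.8000%
Σ(R_i − R̄_i)(R_m − R̄_m) = 172.2700  ⇒  Cov = 172.2700 / 6 = 28.7117
Σ(R_m − R̄_m)² = 216.9400  ⇒  Var(R_m) = 216.9400 / 6 = 36.1567
β = Cov / Var(R_m) = 28.7117 / 36.1567 = 0.7941
MRP = 10.52% − 3.80% = 6.72%
E(R) = R_f + β × MRP = 3.80% + 0.7941 × 6.72% = 9.14%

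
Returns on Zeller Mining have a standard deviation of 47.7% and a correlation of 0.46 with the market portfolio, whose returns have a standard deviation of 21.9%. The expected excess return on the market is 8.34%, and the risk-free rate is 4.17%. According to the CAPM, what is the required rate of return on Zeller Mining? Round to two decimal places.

β = ρ × σ_i / σ_m = 0.46 × 47.7% / 21.9% = 1.0019
E(R) = 4.17% + 1.0019 × 8.34% = 12.53%

12.53%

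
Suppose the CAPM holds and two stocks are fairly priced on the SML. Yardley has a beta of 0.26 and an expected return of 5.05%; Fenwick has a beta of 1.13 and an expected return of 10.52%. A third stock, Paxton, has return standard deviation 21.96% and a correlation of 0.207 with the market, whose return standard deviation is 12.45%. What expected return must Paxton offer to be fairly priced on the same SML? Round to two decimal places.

MRP = (10.52% − 5.05%) / (1.13 − 0.26) = 6.2874%
R_f = 5.05% − 0.26 × 6.2874% = 3.4153%
β_Paxton = ρ·σ_i/σ_m = 0.207 × 21.96 / 12.45 = 0.3651
E(R_Paxton) = R_f + β × MRP = 3.4153% + 0.3651 × 6.2874% = 5.71%

5.71%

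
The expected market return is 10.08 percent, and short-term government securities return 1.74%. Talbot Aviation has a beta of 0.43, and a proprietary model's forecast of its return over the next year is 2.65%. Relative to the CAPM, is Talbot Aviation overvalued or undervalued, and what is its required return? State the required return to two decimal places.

MRP = 10.08% − 1.74% = 8.34%
Required return = R_f + β·MRP = 1.74% + 0.43 × 8.34% = 5.33%
Forecast 2.65% < required 5.33% → the stock plots below the SML → overvalued.

Overvalued; required return 5.33%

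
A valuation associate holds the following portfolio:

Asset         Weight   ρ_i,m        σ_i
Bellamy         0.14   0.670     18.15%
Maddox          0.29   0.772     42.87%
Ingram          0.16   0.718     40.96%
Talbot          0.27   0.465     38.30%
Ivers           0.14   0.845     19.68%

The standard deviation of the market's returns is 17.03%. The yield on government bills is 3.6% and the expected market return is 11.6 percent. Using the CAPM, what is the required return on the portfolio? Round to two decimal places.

14.47%

β_Bellamy = 0.670 × 18.15% / 17.03% = 0.7141
β_Maddox = 0.772 × 42.87% / 17.03% = 1.9434
β_Ingram = 0.718 × 40.96% / 17.03% = 1.7269
β_Talbot = 0.465 × 38.30% / 17.03% = 1.0458
β_Ivers = 0.845 × 19.68% / 17.03% = 0.9765
β_P = Σ w_i β_i = 0.14×0.7141 + 0.29×1.9434 + 0.16×1.7269 + 0.27×1.0458 + 0.14×0.9765 = 1.3589
MRP = 11.6% − 3.6% = 8.00%
E(R_P) = R_f + β_P × MRP = 3.6% + 1.3589 × 8.0% = 14.47%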